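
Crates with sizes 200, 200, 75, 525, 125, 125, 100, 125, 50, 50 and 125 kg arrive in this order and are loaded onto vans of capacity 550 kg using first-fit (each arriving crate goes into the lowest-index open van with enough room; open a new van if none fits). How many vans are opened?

  200 → van 1 (new)  [load 200/550]
  200 → van 1  [load 400/550]
  75 → van 1  [load 475/550]
  525 → van 2 (new)  [load 525/550]
  125 → van 3 (new)  [load 125/550]
  125 → van 3  [load 250/550]
  100 → van 3  [load 350/550]
  125 → van 3  [load 475/550]
  50 → van 1  [load 525/550]
  50 → van 3  [load 525/550]
  125 → van 4 (new)  [load 125/550]
4 vans opened.

4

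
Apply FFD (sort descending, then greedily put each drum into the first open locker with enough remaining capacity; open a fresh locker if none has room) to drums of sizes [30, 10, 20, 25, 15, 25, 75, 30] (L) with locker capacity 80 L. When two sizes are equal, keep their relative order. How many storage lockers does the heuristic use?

Sorted descending: 75, 30, 30, 25, 25, 20, 15, 10.
  75 → locker 1 (new)  [load 75/80]
  30 → locker 2 (new)  [load 30/80]
  30 → locker 2  [load 60/80]
  25 → locker 3 (new)  [load 25/80]
  25 → locker 3  [load 50/80]
  20 → locker 2  [load 80/80]
  15 → locker 3  [load 65/80]
  10 → locker 3  [load 75/80]
3 storage lockers opened.

3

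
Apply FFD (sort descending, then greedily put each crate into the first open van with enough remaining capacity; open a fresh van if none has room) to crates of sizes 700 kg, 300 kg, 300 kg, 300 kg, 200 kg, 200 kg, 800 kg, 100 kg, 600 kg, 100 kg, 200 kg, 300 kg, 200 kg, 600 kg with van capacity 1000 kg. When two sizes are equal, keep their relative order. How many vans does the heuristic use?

Sorted descending: 800, 700, 600, 600, 300, 300, 300, 300, 200, 200, 200, 200, 100, 100.
  800 → van 1 (new)  [load 800/1000]
  700 → van 2 (new)  [load 700/1000]
  600 → van 3 (new)  [load 600/1000]
  600 → van 4 (new)  [load 600/1000]
  300 → van 2  [load 1000/1000]
  300 → van 3  [load 900/1000]
  300 → van 4  [load 900/1000]
  300 → van 5 (new)  [load 300/1000]
  200 → van 1  [load 1000/1000]
  200 → van 5  [load 500/1000]
  200 → van 5  [load 700/1000]
  200 → van 5  [load 900/1000]
  100 → van 3  [load 1000/1000]
  100 → van 4  [load 1000/1000]
5 vans opened.

5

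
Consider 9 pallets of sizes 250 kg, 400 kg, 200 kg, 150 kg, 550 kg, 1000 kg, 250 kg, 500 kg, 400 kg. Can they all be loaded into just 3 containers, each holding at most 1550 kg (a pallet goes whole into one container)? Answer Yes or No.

Yes

A valid assignment using 3 containers:
  container 1: 1000 + 550 = 1550
  container 2: 500 + 400 + 400 + 250 = 1550
  container 3: 250 + 200 + 150 = 600
Every load is within 1550 kg, so 3 containers suffice.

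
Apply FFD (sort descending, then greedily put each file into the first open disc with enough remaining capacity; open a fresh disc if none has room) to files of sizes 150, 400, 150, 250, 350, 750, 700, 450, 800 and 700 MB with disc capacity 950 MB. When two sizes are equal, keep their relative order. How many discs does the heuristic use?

6

Sorted descending: 800, 750, 700, 700, 450, 400, 350, 250, 150, 150.
  800 → disc 1 (new)  [load 800/950]
  750 → disc 2 (new)  [load 750/950]
  700 → disc 3 (new)  [load 700/950]
  700 → disc 4 (new)  [load 700/950]
  450 → disc 5 (new)  [load 450/950]
  400 → disc 5  [load 850/950]
  350 → disc 6 (new)  [load 350/950]
  250 → disc 3  [load 950/950]
  150 → disc 1  [load 950/950]
  150 → disc 2  [load 900/950]
6 discs opened.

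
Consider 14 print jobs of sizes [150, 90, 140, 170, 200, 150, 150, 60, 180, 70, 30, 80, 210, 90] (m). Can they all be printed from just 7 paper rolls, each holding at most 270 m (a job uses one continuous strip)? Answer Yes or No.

No

Total = 1770 m; ⌈1770/270⌉ = 7.
8 print jobs each exceed half the capacity and cannot share a roll, forcing at least 8 paper rolls.
At least 8 paper rolls are required, but only 7 are allowed.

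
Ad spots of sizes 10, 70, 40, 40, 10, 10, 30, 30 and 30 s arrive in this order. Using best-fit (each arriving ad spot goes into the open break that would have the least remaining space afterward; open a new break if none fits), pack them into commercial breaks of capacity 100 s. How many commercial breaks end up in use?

  10 → break 1 (new)  [load 10/100]
  70 → break 1  [load 80/100]
  40 → break 2 (new)  [load 40/100]
  40 → break 2  [load 80/100]
  10 → break 1  [load 90/100]
  10 → break 1  [load 100/100]
  30 → break 3 (new)  [load 30/100]
  30 → break 3  [load 60/100]
  30 → break 3  [load 90/100]
3 commercial breaks opened.

3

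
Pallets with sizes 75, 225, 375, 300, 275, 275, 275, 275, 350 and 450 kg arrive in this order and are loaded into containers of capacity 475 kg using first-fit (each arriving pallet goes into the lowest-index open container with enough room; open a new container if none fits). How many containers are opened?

9

  75 → container 1 (new)  [load 75/475]
  225 → container 1  [load 300/475]
  375 → container 2 (new)  [load 375/475]
  300 → container 3 (new)  [load 300/475]
  275 → container 4 (new)  [load 275/475]
  275 → container 5 (new)  [load 275/475]
  275 → container 6 (new)  [load 275/475]
  275 → container 7 (new)  [load 275/475]
  350 → container 8 (new)  [load 350/475]
  450 → container 9 (new)  [load 450/475]
9 containers opened.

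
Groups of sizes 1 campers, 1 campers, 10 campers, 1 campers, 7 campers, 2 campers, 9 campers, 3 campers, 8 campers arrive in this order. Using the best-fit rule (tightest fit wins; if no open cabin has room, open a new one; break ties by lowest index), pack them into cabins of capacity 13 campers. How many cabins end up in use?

  1 → cabin 1 (new)  [load 1/13]
  1 → cabin 1  [load 2/13]
  10 → cabin 1  [load 12/13]
  1 → cabin 1  [load 13/13]
  7 → cabin 2 (new)  [load 7/13]
  2 → cabin 2  [load 9/13]
  9 → cabin 3 (new)  [load 9/13]
  3 → cabin 2  [load 12/13]
  8 → cabin 4 (new)  [load 8/13]
4 cabins opened.

4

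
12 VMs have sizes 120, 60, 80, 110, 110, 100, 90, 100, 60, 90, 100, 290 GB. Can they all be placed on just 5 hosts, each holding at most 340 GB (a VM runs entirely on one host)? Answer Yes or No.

A valid assignment using 4 hosts:
  host 1: 290 = 290
  host 2: 120 + 110 + 110 = 340
  host 3: 100 + 100 + 80 + 60 = 340
  host 4: 100 + 90 + 90 + 60 = 340
That uses only 4 ≤ 5, so 5 hosts are enough.

Yes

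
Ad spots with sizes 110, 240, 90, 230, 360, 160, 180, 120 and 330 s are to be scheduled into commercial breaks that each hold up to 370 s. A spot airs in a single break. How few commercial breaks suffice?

Total = 360 + 330 + 240 + 230 + 180 + 160 + 120 + 110 + 90 = 1820 s.
Lower bound: ⌈1820/370⌉ = 5 commercial breaks.
A packing using 6 commercial breaks:
  break 1: 360 = 360
  break 2: 330 = 330
  break 3: 240 + 120 = 360
  break 4: 230 + 110 = 340
  break 5: 180 + 160 = 340
  break 6: 90 = 90
No arrangement into 5 commercial breaks stays within capacity, so 6 is optimal.

6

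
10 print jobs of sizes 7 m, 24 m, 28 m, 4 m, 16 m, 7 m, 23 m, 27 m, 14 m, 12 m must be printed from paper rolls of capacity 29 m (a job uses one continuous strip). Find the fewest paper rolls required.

Total = 28 + 27 + 24 + 23 + 16 + 14 + 12 + 7 + 7 + 4 = 162 m.
Lower bound: ⌈162/29⌉ = 6 paper rolls.
A packing using 6 paper rolls:
  roll 1: 28 = 28
  roll 2: 27 = 27
  roll 3: 24 + 4 = 28
  roll 4: 23 = 23
  roll 5: 16 + 12 = 28
  roll 6: 14 + 7 + 7 = 28
This matches the lower bound, so 6 is optimal.

6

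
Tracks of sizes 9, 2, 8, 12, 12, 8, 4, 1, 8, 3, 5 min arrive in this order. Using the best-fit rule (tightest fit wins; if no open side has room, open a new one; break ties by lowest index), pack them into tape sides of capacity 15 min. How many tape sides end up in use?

  9 → side 1 (new)  [load 9/15]
  2 → side 1  [load 11/15]
  8 → side 2 (new)  [load 8/15]
  12 → side 3 (new)  [load 12/15]
  12 → side 4 (new)  [load 12/15]
  8 → side 5 (new)  [load 8/15]
  4 → side 1  [load 15/15]
  1 → side 3  [load 13/15]
  8 → side 6 (new)  [load 8/15]
  3 → side 4  [load 15/15]
  5 → side 2  [load 13/15]
6 tape sides opened.

6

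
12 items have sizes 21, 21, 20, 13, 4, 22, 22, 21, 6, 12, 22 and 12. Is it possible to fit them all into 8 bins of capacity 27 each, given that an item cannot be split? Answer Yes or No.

Total = 196; ⌈196/27⌉ = 8.
The bound of 8 does not rule out 8, but exhaustive search shows no assignment into 8 bins of capacity 27 exists — the minimum is 9.

No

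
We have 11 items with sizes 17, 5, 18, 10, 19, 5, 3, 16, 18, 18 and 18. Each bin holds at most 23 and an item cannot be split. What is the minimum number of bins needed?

8

Total = 19 + 18 + 18 + 18 + 18 + 17 + 16 + 10 + 5 + 5 + 3 = 147.
Lower bound: ⌈147/23⌉ = 7 bins.
A packing using 8 bins:
  bin 1: 19 + 3 = 22
  bin 2: 18 + 5 = 23
  bin 3: 18 + 5 = 23
  bin 4: 18 = 18
  bin 5: 18 = 18
  bin 6: 17 = 17
  bin 7: 16 = 16
  bin 8: 10 = 10
No arrangement into 7 bins stays within capacity, so 8 is optimal.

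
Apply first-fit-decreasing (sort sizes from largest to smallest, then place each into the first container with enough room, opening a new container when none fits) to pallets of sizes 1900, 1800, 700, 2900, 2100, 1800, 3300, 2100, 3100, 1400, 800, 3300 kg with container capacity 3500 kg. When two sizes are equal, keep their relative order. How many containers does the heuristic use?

9

Sorted descending: 3300, 3300, 3100, 2900, 2100, 2100, 1900, 1800, 1800, 1400, 800, 700.
  3300 → container 1 (new)  [load 3300/3500]
  3300 → container 2 (new)  [load 3300/3500]
  3100 → container 3 (new)  [load 3100/3500]
  2900 → container 4 (new)  [load 2900/3500]
  2100 → container 5 (new)  [load 2100/3500]
  2100 → container 6 (new)  [load 2100/3500]
  1900 → container 7 (new)  [load 1900/3500]
  1800 → container 8 (new)  [load 1800/3500]
  1800 → container 9 (new)  [load 1800/3500]
  1400 → container 5  [load 3500/3500]
  800 → container 6  [load 2900/3500]
  700 → container 7  [load 2600/3500]
9 containers opened.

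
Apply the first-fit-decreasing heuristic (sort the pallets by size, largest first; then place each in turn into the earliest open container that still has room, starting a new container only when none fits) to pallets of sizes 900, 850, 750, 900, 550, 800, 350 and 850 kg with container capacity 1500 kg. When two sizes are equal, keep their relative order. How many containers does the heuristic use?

6

Sorted descending: 900, 900, 850, 850, 800, 750, 550, 350.
  900 → container 1 (new)  [load 900/1500]
  900 → container 2 (new)  [load 900/1500]
  850 → container 3 (new)  [load 850/1500]
  850 → container 4 (new)  [load 850/1500]
  800 → container 5 (new)  [load 800/1500]
  750 → container 6 (new)  [load 750/1500]
  550 → container 1  [load 1450/1500]
  350 → container 2  [load 1250/1500]
6 containers opened.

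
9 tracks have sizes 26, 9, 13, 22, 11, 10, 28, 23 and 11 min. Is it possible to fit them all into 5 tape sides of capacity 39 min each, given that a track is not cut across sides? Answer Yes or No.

Yes

A valid assignment using 5 tape sides:
  side 1: 28 + 11 = 39
  side 2: 26 + 13 = 39
  side 3: 23 + 11 = 34
  side 4: 22 + 10 = 32
  side 5: 9 = 9
Every load is within 39 min, so 5 tape sides suffice.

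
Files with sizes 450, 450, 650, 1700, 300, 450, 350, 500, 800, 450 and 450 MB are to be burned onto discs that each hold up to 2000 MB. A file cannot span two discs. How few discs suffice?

4

Total = 1700 + 800 + 650 + 500 + 450 + 450 + 450 + 450 + 450 + 350 + 300 = 6550 MB.
Lower bound: ⌈6550/2000⌉ = 4 discs.
A packing using 4 discs:
  disc 1: 1700 + 300 = 2000
  disc 2: 800 + 650 + 500 = 1950
  disc 3: 450 + 450 + 450 + 450 = 1800
  disc 4: 450 + 350 = 800
This matches the lower bound, so 4 is optimal.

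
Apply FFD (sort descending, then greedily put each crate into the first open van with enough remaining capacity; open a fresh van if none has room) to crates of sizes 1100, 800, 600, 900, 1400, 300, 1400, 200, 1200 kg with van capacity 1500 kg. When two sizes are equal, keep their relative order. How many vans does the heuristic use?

Sorted descending: 1400, 1400, 1200, 1100, 900, 800, 600, 300, 200.
  1400 → van 1 (new)  [load 1400/1500]
  1400 → van 2 (new)  [load 1400/1500]
  1200 → van 3 (new)  [load 1200/1500]
  1100 → van 4 (new)  [load 1100/1500]
  900 → van 5 (new)  [load 900/1500]
  800 → van 6 (new)  [load 800/1500]
  600 → van 5  [load 1500/1500]
  300 → van 3  [load 1500/1500]
  200 → van 4  [load 1300/1500]
6 vans opened.

6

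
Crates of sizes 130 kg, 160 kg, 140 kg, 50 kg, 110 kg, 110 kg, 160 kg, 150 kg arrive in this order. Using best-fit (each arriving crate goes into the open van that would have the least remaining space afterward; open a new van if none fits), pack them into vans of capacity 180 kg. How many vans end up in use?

7

  130 → van 1 (new)  [load 130/180]
  160 → van 2 (new)  [load 160/180]
  140 → van 3 (new)  [load 140/180]
  50 → van 1  [load 180/180]
  110 → van 4 (new)  [load 110/180]
  110 → van 5 (new)  [load 110/180]
  160 → van 6 (new)  [load 160/180]
  150 → van 7 (new)  [load 150/180]
7 vans opened.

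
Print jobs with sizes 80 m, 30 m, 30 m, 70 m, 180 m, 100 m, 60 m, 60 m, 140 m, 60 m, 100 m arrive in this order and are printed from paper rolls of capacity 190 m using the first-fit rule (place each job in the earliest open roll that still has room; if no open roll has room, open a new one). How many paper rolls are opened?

  80 → roll 1 (new)  [load 80/190]
  30 → roll 1  [load 110/190]
  30 → roll 1  [load 140/190]
  70 → roll 2 (new)  [load 70/190]
  180 → roll 3 (new)  [load 180/190]
  100 → roll 2  [load 170/190]
  60 → roll 4 (new)  [load 60/190]
  60 → roll 4  [load 120/190]
  140 → roll 5 (new)  [load 140/190]
  60 → roll 4  [load 180/190]
  100 → roll 6 (new)  [load 100/190]
6 paper rolls opened.

6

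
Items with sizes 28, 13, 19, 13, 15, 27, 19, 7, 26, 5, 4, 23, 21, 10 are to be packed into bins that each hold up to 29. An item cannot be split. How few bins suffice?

Total = 28 + 27 + 26 + 23 + 21 + 19 + 19 + 15 + 13 + 13 + 10 + 7 + 5 + 4 = 230.
Lower bound: ⌈230/29⌉ = 8 bins.
A packing using 9 bins:
  bin 1: 28 = 28
  bin 2: 27 = 27
  bin 3: 26 = 26
  bin 4: 23 + 5 = 28
  bin 5: 21 + 7 = 28
  bin 6: 19 + 10 = 29
  bin 7: 19 + 4 = 23
  bin 8: 15 + 13 = 28
  bin 9: 13 = 13
No arrangement into 8 bins stays within capacity, so 9 is optimal.

9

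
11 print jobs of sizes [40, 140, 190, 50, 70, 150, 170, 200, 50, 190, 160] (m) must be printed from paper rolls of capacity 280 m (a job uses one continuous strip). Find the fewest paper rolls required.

Total = 200 + 190 + 190 + 170 + 160 + 150 + 140 + 70 + 50 + 50 + 40 = 1410 m.
Lower bound: ⌈1410/280⌉ = 6 paper rolls.
A packing using 7 paper rolls:
  roll 1: 200 + 70 = 270
  roll 2: 190 + 50 + 40 = 280
  roll 3: 190 + 50 = 240
  roll 4: 170 = 170
  roll 5: 160 = 160
  roll 6: 150 = 150
  roll 7: 140 = 140
No arrangement into 6 paper rolls stays within capacity, so 7 is optimal.

7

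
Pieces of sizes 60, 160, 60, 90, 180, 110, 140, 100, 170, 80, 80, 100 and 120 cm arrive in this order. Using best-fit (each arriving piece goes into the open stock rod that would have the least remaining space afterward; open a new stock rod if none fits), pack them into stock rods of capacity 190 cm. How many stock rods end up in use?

9

  60 → stock rod 1 (new)  [load 60/190]
  160 → stock rod 2 (new)  [load 160/190]
  60 → stock rod 1  [load 120/190]
  90 → stock rod 3 (new)  [load 90/190]
  180 → stock rod 4 (new)  [load 180/190]
  110 → stock rod 5 (new)  [load 110/190]
  140 → stock rod 6 (new)  [load 140/190]
  100 → stock rod 3  [load 190/190]
  170 → stock rod 7 (new)  [load 170/190]
  80 → stock rod 5  [load 190/190]
  80 → stock rod 8 (new)  [load 80/190]
  100 → stock rod 8  [load 180/190]
  120 → stock rod 9 (new)  [load 120/190]
9 stock rods opened.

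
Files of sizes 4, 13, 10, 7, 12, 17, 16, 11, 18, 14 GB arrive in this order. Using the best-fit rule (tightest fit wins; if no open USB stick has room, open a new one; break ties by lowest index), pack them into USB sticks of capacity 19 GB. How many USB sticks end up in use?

  4 → USB stick 1 (new)  [load 4/19]
  13 → USB stick 1  [load 17/19]
  10 → USB stick 2 (new)  [load 10/19]
  7 → USB stick 2  [load 17/19]
  12 → USB stick 3 (new)  [load 12/19]
  17 → USB stick 4 (new)  [load 17/19]
  16 → USB stick 5 (new)  [load 16/19]
  11 → USB stick 6 (new)  [load 11/19]
  18 → USB stick 7 (new)  [load 18/19]
  14 → USB stick 8 (new)  [load 14/19]
8 USB sticks opened.

8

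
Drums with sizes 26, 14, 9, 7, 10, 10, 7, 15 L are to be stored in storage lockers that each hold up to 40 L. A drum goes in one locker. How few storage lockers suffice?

Total = 26 + 15 + 14 + 10 + 10 + 9 + 7 + 7 = 98 L.
Lower bound: ⌈98/40⌉ = 3 storage lockers.
A packing using 3 storage lockers:
  locker 1: 26 + 14 = 40
  locker 2: 15 + 10 + 10 = 35
  locker 3: 9 + 7 + 7 = 23
This matches the lower bound, so 3 is optimal.

3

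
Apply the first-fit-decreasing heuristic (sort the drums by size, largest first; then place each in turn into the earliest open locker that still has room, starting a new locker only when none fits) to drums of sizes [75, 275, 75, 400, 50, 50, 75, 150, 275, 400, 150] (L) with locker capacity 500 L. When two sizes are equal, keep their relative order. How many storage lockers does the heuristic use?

5

Sorted descending: 400, 400, 275, 275, 150, 150, 75, 75, 75, 50, 50.
  400 → locker 1 (new)  [load 400/500]
  400 → locker 2 (new)  [load 400/500]
  275 → locker 3 (new)  [load 275/500]
  275 → locker 4 (new)  [load 275/500]
  150 → locker 3  [load 425/500]
  150 → locker 4  [load 425/500]
  75 → locker 1  [load 475/500]
  75 → locker 2  [load 475/500]
  75 → locker 3  [load 500/500]
  50 → locker 4  [load 475/500]
  50 → locker 5 (new)  [load 50/500]
5 storage lockers opened.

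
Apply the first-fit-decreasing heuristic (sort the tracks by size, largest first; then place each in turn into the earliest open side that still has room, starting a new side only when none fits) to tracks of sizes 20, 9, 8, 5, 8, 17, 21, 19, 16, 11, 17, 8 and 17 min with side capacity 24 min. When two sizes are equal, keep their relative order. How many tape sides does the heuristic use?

Sorted descending: 21, 20, 19, 17, 17, 17, 16, 11, 9, 8, 8, 8, 5.
  21 → side 1 (new)  [load 21/24]
  20 → side 2 (new)  [load 20/24]
  19 → side 3 (new)  [load 19/24]
  17 → side 4 (new)  [load 17/24]
  17 → side 5 (new)  [load 17/24]
  17 → side 6 (new)  [load 17/24]
  16 → side 7 (new)  [load 16/24]
  11 → side 8 (new)  [load 11/24]
  9 → side 8  [load 20/24]
  8 → side 7  [load 24/24]
  8 → side 9 (new)  [load 8/24]
  8 → side 9  [load 16/24]
  5 → side 3  [load 24/24]
9 tape sides opened.

9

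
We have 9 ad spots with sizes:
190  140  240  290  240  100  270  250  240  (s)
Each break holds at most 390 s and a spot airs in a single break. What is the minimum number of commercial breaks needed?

7

Total = 290 + 270 + 250 + 240 + 240 + 240 + 190 + 140 + 100 = 1960 s.
Lower bound: ⌈1960/390⌉ = 6 commercial breaks.
A packing using 7 commercial breaks:
  break 1: 290 + 100 = 390
  break 2: 270 = 270
  break 3: 250 + 140 = 390
  break 4: 240 = 240
  break 5: 240 = 240
  break 6: 240 = 240
  break 7: 190 = 190
No arrangement into 6 commercial breaks stays within capacity, so 7 is optimal.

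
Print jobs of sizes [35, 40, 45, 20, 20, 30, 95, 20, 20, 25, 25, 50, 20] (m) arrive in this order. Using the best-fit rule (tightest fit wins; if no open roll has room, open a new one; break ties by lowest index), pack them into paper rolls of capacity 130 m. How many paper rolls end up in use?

  35 → roll 1 (new)  [load 35/130]
  40 → roll 1  [load 75/130]
  45 → roll 1  [load 120/130]
  20 → roll 2 (new)  [load 20/130]
  20 → roll 2  [load 40/130]
  30 → roll 2  [load 70/130]
  95 → roll 3 (new)  [load 95/130]
  20 → roll 3  [load 115/130]
  20 → roll 2  [load 90/130]
  25 → roll 2  [load 115/130]
  25 → roll 4 (new)  [load 25/130]
  50 → roll 4  [load 75/130]
  20 → roll 4  [load 95/130]
4 paper rolls opened.

4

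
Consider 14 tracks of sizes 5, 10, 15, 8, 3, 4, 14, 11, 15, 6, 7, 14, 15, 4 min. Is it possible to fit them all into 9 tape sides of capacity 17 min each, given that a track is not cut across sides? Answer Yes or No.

Yes

A valid assignment using 9 tape sides:
  side 1: 15 = 15
  side 2: 15 = 15
  side 3: 15 = 15
  side 4: 14 + 3 = 17
  side 5: 14 = 14
  side 6: 11 + 6 = 17
  side 7: 10 + 7 = 17
  side 8: 8 + 5 + 4 = 17
  side 9: 4 = 4
Every load is within 17 min, so 9 tape sides suffice.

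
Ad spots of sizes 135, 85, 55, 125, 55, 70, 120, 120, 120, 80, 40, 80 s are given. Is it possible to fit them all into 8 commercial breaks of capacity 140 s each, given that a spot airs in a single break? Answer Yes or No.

No

Total = 1085 s; ⌈1085/140⌉ = 8.
The bound of 8 does not rule out 8, but exhaustive search shows no assignment into 8 commercial breaks of capacity 140 s exists — the minimum is 9.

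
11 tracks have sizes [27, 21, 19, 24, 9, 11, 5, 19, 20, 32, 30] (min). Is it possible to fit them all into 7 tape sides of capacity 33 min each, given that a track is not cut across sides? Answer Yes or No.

No

Total = 217 min; ⌈217/33⌉ = 7.
8 tracks each exceed half the capacity and cannot share a side, forcing at least 8 tape sides.
At least 8 tape sides are required, but only 7 are allowed.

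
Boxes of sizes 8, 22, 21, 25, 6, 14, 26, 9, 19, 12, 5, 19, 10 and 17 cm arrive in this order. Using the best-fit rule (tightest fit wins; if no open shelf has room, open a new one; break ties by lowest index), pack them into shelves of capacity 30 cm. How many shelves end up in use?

8

  8 → shelf 1 (new)  [load 8/30]
  22 → shelf 1  [load 30/30]
  21 → shelf 2 (new)  [load 21/30]
  25 → shelf 3 (new)  [load 25/30]
  6 → shelf 2  [load 27/30]
  14 → shelf 4 (new)  [load 14/30]
  26 → shelf 5 (new)  [load 26/30]
  9 → shelf 4  [load 23/30]
  19 → shelf 6 (new)  [load 19/30]
  12 → shelf 7 (new)  [load 12/30]
  5 → shelf 3  [load 30/30]
  19 → shelf 8 (new)  [load 19/30]
  10 → shelf 6  [load 29/30]
  17 → shelf 7  [load 29/30]
8 shelves opened.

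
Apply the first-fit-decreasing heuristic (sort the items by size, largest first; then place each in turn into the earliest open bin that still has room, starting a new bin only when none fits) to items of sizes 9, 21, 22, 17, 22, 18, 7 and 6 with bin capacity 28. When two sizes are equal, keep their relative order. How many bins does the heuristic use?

Sorted descending: 22, 22, 21, 18, 17, 9, 7, 6.
  22 → bin 1 (new)  [load 22/28]
  22 → bin 2 (new)  [load 22/28]
  21 → bin 3 (new)  [load 21/28]
  18 → bin 4 (new)  [load 18/28]
  17 → bin 5 (new)  [load 17/28]
  9 → bin 4  [load 27/28]
  7 → bin 3  [load 28/28]
  6 → bin 1  [load 28/28]
5 bins opened.

5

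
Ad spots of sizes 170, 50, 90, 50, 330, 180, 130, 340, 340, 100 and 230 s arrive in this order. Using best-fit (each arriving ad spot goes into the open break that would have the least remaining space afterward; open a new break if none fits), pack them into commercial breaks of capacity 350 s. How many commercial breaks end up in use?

  170 → break 1 (new)  [load 170/350]
  50 → break 1  [load 220/350]
  90 → break 1  [load 310/350]
  50 → break 2 (new)  [load 50/350]
  330 → break 3 (new)  [load 330/350]
  180 → break 2  [load 230/350]
  130 → break 4 (new)  [load 130/350]
  340 → break 5 (new)  [load 340/350]
  340 → break 6 (new)  [load 340/350]
  100 → break 2  [load 330/350]
  230 → break 7 (new)  [load 230/350]
7 commercial breaks opened.

7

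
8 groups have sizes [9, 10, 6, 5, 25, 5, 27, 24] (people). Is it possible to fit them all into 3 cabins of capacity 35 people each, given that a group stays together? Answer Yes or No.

Total = 111 people; ⌈111/35⌉ = 4.
At least 4 cabins are required, but only 3 are allowed.

No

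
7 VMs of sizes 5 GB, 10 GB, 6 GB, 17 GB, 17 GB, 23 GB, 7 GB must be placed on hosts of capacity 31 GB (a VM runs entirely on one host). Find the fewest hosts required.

3

Total = 23 + 17 + 17 + 10 + 7 + 6 + 5 = 85 GB.
Lower bound: ⌈85/31⌉ = 3 hosts.
A packing using 3 hosts:
  host 1: 23 + 7 = 30
  host 2: 17 + 10 = 27
  host 3: 17 + 6 + 5 = 28
This matches the lower bound, so 3 is optimal.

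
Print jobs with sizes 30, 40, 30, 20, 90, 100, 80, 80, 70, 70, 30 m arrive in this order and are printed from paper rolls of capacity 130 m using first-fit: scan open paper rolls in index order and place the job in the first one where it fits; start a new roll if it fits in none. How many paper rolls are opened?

  30 → roll 1 (new)  [load 30/130]
  40 → roll 1  [load 70/130]
  30 → roll 1  [load 100/130]
  20 → roll 1  [load 120/130]
  90 → roll 2 (new)  [load 90/130]
  100 → roll 3 (new)  [load 100/130]
  80 → roll 4 (new)  [load 80/130]
  80 → roll 5 (new)  [load 80/130]
  70 → roll 6 (new)  [load 70/130]
  70 → roll 7 (new)  [load 70/130]
  30 → roll 2  [load 120/130]
7 paper rolls opened.

7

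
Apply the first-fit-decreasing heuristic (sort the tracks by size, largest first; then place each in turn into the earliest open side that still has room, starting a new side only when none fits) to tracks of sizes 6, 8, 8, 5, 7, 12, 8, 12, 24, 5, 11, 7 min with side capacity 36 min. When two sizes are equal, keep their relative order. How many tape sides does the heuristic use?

4

Sorted descending: 24, 12, 12, 11, 8, 8, 8, 7, 7, 6, 5, 5.
  24 → side 1 (new)  [load 24/36]
  12 → side 1  [load 36/36]
  12 → side 2 (new)  [load 12/36]
  11 → side 2  [load 23/36]
  8 → side 2  [load 31/36]
  8 → side 3 (new)  [load 8/36]
  8 → side 3  [load 16/36]
  7 → side 3  [load 23/36]
  7 → side 3  [load 30/36]
  6 → side 3  [load 36/36]
  5 → side 2  [load 36/36]
  5 → side 4 (new)  [load 5/36]
4 tape sides opened.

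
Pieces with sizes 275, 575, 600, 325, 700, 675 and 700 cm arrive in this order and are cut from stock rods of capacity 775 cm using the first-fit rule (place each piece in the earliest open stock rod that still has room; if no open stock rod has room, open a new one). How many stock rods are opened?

6

  275 → stock rod 1 (new)  [load 275/775]
  575 → stock rod 2 (new)  [load 575/775]
  600 → stock rod 3 (new)  [load 600/775]
  325 → stock rod 1  [load 600/775]
  700 → stock rod 4 (new)  [load 700/775]
  675 → stock rod 5 (new)  [load 675/775]
  700 → stock rod 6 (new)  [load 700/775]
6 stock rods opened.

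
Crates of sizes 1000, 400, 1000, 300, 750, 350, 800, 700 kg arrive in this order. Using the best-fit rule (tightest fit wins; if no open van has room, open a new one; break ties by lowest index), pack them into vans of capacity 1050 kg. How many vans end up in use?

  1000 → van 1 (new)  [load 1000/1050]
  400 → van 2 (new)  [load 400/1050]
  1000 → van 3 (new)  [load 1000/1050]
  300 → van 2  [load 700/1050]
  750 → van 4 (new)  [load 750/1050]
  350 → van 2  [load 1050/1050]
  800 → van 5 (new)  [load 800/1050]
  700 → van 6 (new)  [load 700/1050]
6 vans opened.

6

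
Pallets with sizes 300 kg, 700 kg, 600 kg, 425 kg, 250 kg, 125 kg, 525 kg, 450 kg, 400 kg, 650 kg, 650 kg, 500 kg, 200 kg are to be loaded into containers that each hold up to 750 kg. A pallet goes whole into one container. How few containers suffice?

Total = 700 + 650 + 650 + 600 + 525 + 500 + 450 + 425 + 400 + 300 + 250 + 200 + 125 = 5775 kg.
Lower bound: ⌈5775/750⌉ = 8 containers.
Also, 9 pallets each exceed 375 kg, and no two of those can share a container, so at least 9 containers are needed.
A packing using 9 containers:
  container 1: 700 = 700
  container 2: 650 = 650
  container 3: 650 = 650
  container 4: 600 + 125 = 725
  container 5: 525 + 200 = 725
  container 6: 500 + 250 = 750
  container 7: 450 + 300 = 750
  container 8: 425 = 425
  container 9: 400 = 400
This matches the lower bound, so 9 is optimal.

9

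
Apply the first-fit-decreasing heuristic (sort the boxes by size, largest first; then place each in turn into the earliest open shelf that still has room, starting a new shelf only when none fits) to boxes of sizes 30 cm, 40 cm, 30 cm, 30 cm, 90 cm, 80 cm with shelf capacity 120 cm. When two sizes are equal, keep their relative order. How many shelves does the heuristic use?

Sorted descending: 90, 80, 40, 30, 30, 30.
  90 → shelf 1 (new)  [load 90/120]
  80 → shelf 2 (new)  [load 80/120]
  40 → shelf 2  [load 120/120]
  30 → shelf 1  [load 120/120]
  30 → shelf 3 (new)  [load 30/120]
  30 → shelf 3  [load 60/120]
3 shelves opened.

3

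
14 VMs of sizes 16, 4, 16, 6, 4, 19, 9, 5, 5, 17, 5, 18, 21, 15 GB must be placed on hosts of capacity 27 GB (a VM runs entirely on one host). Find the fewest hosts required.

7

Total = 21 + 19 + 18 + 17 + 16 + 16 + 15 + 9 + 6 + 5 + 5 + 5 + 4 + 4 = 160 GB.
Lower bound: ⌈160/27⌉ = 6 hosts.
Also, 7 VMs each exceed 27/2 GB, and no two of those can share a host, so at least 7 hosts are needed.
A packing using 7 hosts:
  host 1: 21 + 6 = 27
  host 2: 19 + 5 = 24
  host 3: 18 + 9 = 27
  host 4: 17 + 5 + 5 = 27
  host 5: 16 + 4 + 4 = 24
  host 6: 16 = 16
  host 7: 15 = 15
This matches the lower bound, so 7 is optimal.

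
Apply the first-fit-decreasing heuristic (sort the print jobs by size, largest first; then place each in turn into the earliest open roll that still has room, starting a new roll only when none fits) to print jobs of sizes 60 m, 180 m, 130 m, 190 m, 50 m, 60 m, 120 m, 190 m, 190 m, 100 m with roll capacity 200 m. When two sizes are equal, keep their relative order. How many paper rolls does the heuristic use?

7

Sorted descending: 190, 190, 190, 180, 130, 120, 100, 60, 60, 50.
  190 → roll 1 (new)  [load 190/200]
  190 → roll 2 (new)  [load 190/200]
  190 → roll 3 (new)  [load 190/200]
  180 → roll 4 (new)  [load 180/200]
  130 → roll 5 (new)  [load 130/200]
  120 → roll 6 (new)  [load 120/200]
  100 → roll 7 (new)  [load 100/200]
  60 → roll 5  [load 190/200]
  60 → roll 6  [load 180/200]
  50 → roll 7  [load 150/200]
7 paper rolls opened.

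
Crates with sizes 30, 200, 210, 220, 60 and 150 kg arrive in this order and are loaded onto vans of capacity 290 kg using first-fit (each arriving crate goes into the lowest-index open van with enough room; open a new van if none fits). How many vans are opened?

  30 → van 1 (new)  [load 30/290]
  200 → van 1  [load 230/290]
  210 → van 2 (new)  [load 210/290]
  220 → van 3 (new)  [load 220/290]
  60 → van 1  [load 290/290]
  150 → van 4 (new)  [load 150/290]
4 vans opened.

4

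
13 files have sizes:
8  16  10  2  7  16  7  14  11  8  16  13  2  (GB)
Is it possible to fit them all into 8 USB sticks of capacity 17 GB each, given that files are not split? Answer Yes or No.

Total = 130 GB; ⌈130/17⌉ = 8.
The bound of 8 does not rule out 8, but exhaustive search shows no assignment into 8 USB sticks of capacity 17 GB exists — the minimum is 9.

No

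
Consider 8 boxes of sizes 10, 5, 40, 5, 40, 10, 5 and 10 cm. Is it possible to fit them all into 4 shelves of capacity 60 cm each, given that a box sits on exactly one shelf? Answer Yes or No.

Yes

A valid assignment using 3 shelves:
  shelf 1: 40 + 10 + 10 = 60
  shelf 2: 40 + 10 + 5 + 5 = 60
  shelf 3: 5 = 5
That uses only 3 ≤ 4, so 4 shelves are enough.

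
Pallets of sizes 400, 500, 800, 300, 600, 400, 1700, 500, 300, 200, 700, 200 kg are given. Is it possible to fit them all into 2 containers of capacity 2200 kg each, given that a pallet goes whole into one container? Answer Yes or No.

No

Total = 6600 kg; ⌈6600/2200⌉ = 3.
At least 3 containers are required, but only 2 are allowed.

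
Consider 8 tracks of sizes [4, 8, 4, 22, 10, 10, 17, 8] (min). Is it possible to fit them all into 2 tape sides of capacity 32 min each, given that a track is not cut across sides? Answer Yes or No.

No

Total = 83 min; ⌈83/32⌉ = 3.
At least 3 tape sides are required, but only 2 are allowed.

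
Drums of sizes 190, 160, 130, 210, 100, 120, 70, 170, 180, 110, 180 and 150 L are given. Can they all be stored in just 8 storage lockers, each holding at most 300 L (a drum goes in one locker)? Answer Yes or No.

Yes

A valid assignment using 7 storage lockers:
  locker 1: 210 + 70 = 280
  locker 2: 190 + 110 = 300
  locker 3: 180 + 120 = 300
  locker 4: 180 + 100 = 280
  locker 5: 170 + 130 = 300
  locker 6: 160 = 160
  locker 7: 150 = 150
That uses only 7 ≤ 8, so 8 storage lockers are enough.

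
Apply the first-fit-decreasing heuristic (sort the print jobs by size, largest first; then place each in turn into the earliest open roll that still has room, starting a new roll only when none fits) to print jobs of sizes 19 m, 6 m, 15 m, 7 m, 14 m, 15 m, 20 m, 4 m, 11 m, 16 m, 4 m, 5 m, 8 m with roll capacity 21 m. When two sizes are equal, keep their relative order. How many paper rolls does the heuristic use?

8

Sorted descending: 20, 19, 16, 15, 15, 14, 11, 8, 7, 6, 5, 4, 4.
  20 → roll 1 (new)  [load 20/21]
  19 → roll 2 (new)  [load 19/21]
  16 → roll 3 (new)  [load 16/21]
  15 → roll 4 (new)  [load 15/21]
  15 → roll 5 (new)  [load 15/21]
  14 → roll 6 (new)  [load 14/21]
  11 → roll 7 (new)  [load 11/21]
  8 → roll 7  [load 19/21]
  7 → roll 6  [load 21/21]
  6 → roll 4  [load 21/21]
  5 → roll 3  [load 21/21]
  4 → roll 5  [load 19/21]
  4 → roll 8 (new)  [load 4/21]
8 paper rolls opened.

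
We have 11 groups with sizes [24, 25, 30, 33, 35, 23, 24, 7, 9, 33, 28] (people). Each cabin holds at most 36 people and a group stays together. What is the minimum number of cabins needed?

Total = 35 + 33 + 33 + 30 + 28 + 25 + 24 + 24 + 23 + 9 + 7 = 271 people.
Lower bound: ⌈271/36⌉ = 8 cabins.
Also, 9 groups each exceed 18 people, and no two of those can share a cabin, so at least 9 cabins are needed.
A packing using 9 cabins:
  cabin 1: 35 = 35
  cabin 2: 33 = 33
  cabin 3: 33 = 33
  cabin 4: 30 = 30
  cabin 5: 28 + 7 = 35
  cabin 6: 25 + 9 = 34
  cabin 7: 24 = 24
  cabin 8: 24 = 24
  cabin 9: 23 = 23
This matches the lower bound, so 9 is optimal.

9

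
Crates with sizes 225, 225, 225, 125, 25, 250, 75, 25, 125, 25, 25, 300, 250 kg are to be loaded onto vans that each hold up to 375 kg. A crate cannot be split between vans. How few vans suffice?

6

Total = 300 + 250 + 250 + 225 + 225 + 225 + 125 + 125 + 75 + 25 + 25 + 25 + 25 = 1900 kg.
Lower bound: ⌈1900/375⌉ = 6 vans.
A packing using 6 vans:
  van 1: 300 + 75 = 375
  van 2: 250 + 125 = 375
  van 3: 250 + 125 = 375
  van 4: 225 + 25 + 25 + 25 + 25 = 325
  van 5: 225 = 225
  van 6: 225 = 225
This matches the lower bound, so 6 is optimal.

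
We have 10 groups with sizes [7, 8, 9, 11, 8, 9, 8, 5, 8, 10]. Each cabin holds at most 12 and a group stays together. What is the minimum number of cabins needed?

9

Total = 11 + 10 + 9 + 9 + 8 + 8 + 8 + 8 + 7 + 5 = 83.
Lower bound: ⌈83/12⌉ = 7 cabins.
Also, 9 groups each exceed 6, and no two of those can share a cabin, so at least 9 cabins are needed.
A packing using 9 cabins:
  cabin 1: 11 = 11
  cabin 2: 10 = 10
  cabin 3: 9 = 9
  cabin 4: 9 = 9
  cabin 5: 8 = 8
  cabin 6: 8 = 8
  cabin 7: 8 = 8
  cabin 8: 8 = 8
  cabin 9: 7 + 5 = 12
This matches the lower bound, so 9 is optimal.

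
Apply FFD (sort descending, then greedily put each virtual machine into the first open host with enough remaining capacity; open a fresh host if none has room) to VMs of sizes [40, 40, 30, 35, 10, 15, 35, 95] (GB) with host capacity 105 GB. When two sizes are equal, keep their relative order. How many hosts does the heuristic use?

Sorted descending: 95, 40, 40, 35, 35, 30, 15, 10.
  95 → host 1 (new)  [load 95/105]
  40 → host 2 (new)  [load 40/105]
  40 → host 2  [load 80/105]
  35 → host 3 (new)  [load 35/105]
  35 → host 3  [load 70/105]
  30 → host 3  [load 100/105]
  15 → host 2  [load 95/105]
  10 → host 1  [load 105/105]
3 hosts opened.

3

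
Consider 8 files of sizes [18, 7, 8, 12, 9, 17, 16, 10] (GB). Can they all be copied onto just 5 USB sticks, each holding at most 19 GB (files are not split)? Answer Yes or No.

No

Total = 97 GB; ⌈97/19⌉ = 6.
At least 6 USB sticks are required, but only 5 are allowed.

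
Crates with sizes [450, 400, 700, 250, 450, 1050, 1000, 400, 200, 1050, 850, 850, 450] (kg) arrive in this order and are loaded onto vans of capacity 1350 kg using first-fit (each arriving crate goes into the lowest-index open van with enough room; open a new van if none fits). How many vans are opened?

7

  450 → van 1 (new)  [load 450/1350]
  400 → van 1  [load 850/1350]
  700 → van 2 (new)  [load 700/1350]
  250 → van 1  [load 1100/1350]
  450 → van 2  [load 1150/1350]
  1050 → van 3 (new)  [load 1050/1350]
  1000 → van 4 (new)  [load 1000/1350]
  400 → van 5 (new)  [load 400/1350]
  200 → van 1  [load 1300/1350]
  1050 → van 6 (new)  [load 1050/1350]
  850 → van 5  [load 1250/1350]
  850 → van 7 (new)  [load 850/1350]
  450 → van 7  [load 1300/1350]
7 vans opened.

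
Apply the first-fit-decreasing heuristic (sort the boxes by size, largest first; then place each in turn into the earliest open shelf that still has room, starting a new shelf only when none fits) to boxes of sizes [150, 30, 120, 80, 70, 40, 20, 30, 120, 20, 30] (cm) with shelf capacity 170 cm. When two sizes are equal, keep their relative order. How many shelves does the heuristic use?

Sorted descending: 150, 120, 120, 80, 70, 40, 30, 30, 30, 20, 20.
  150 → shelf 1 (new)  [load 150/170]
  120 → shelf 2 (new)  [load 120/170]
  120 → shelf 3 (new)  [load 120/170]
  80 → shelf 4 (new)  [load 80/170]
  70 → shelf 4  [load 150/170]
  40 → shelf 2  [load 160/170]
  30 → shelf 3  [load 150/170]
  30 → shelf 5 (new)  [load 30/170]
  30 → shelf 5  [load 60/170]
  20 → shelf 1  [load 170/170]
  20 → shelf 3  [load 170/170]
5 shelves opened.

5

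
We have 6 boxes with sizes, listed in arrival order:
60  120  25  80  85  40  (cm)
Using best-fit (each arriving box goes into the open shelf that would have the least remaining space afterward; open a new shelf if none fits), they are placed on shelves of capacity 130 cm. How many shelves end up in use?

4

  60 → shelf 1 (new)  [load 60/130]
  120 → shelf 2 (new)  [load 120/130]
  25 → shelf 1  [load 85/130]
  80 → shelf 3 (new)  [load 80/130]
  85 → shelf 4 (new)  [load 85/130]
  40 → shelf 1  [load 125/130]
4 shelves opened.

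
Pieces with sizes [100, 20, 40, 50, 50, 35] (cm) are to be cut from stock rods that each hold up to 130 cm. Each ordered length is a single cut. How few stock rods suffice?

3

Total = 100 + 50 + 50 + 40 + 35 + 20 = 295 cm.
Lower bound: ⌈295/130⌉ = 3 stock rods.
A packing using 3 stock rods:
  stock rod 1: 100 + 20 = 120
  stock rod 2: 50 + 50 = 100
  stock rod 3: 40 + 35 = 75
This matches the lower bound, so 3 is optimal.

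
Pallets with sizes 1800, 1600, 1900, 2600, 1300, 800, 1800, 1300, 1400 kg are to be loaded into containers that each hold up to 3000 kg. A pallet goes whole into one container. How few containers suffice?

Total = 2600 + 1900 + 1800 + 1800 + 1600 + 1400 + 1300 + 1300 + 800 = 14500 kg.
Lower bound: ⌈14500/3000⌉ = 5 containers.
A packing using 6 containers:
  container 1: 2600 = 2600
  container 2: 1900 + 800 = 2700
  container 3: 1800 = 1800
  container 4: 1800 = 1800
  container 5: 1600 + 1400 = 3000
  container 6: 1300 + 1300 = 2600
No arrangement into 5 containers stays within capacity, so 6 is optimal.

6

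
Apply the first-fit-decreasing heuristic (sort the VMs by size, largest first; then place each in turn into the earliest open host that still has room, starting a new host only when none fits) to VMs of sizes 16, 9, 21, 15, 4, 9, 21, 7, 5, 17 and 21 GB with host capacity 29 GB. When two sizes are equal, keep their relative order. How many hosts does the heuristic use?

6

Sorted descending: 21, 21, 21, 17, 16, 15, 9, 9, 7, 5, 4.
  21 → host 1 (new)  [load 21/29]
  21 → host 2 (new)  [load 21/29]
  21 → host 3 (new)  [load 21/29]
  17 → host 4 (new)  [load 17/29]
  16 → host 5 (new)  [load 16/29]
  15 → host 6 (new)  [load 15/29]
  9 → host 4  [load 26/29]
  9 → host 5  [load 25/29]
  7 → host 1  [load 28/29]
  5 → host 2  [load 26/29]
  4 → host 3  [load 25/29]
6 hosts opened.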